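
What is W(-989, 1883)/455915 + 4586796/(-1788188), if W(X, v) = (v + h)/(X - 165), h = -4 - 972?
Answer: -603308460342719/235203009687770 ≈ -2.5651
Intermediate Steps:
h = -976
W(X, v) = (-976 + v)/(-165 + X) (W(X, v) = (v - 976)/(X - 165) = (-976 + v)/(-165 + X))
W(-989, 1883)/455915 + 4586796/(-1788188) = ((-976 + 1883)/(-165 - 989))/455915 + 4586796/(-1788188) = (907/(-1154))*(1/455915) + 4586796*(-1/1788188) = -1/1154*907*(1/455915) - 1146699/447047 = -907/1154*1/455915 - 1146699/447047 = -907/526125910 - 1146699/447047 = -603308460342719/235203009687770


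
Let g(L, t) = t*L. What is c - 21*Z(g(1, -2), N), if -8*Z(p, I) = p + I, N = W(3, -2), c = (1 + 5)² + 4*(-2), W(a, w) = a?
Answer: 245/8 ≈ 30.625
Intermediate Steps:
g(L, t) = L*t
c = 28 (c = 6² - 8 = 36 - 8 = 28)
N = 3
Z(p, I) = -I/8 - p/8 (Z(p, I) = -(p + I)/8 = -(I + p)/8 = -I/8 - p/8)
c - 21*Z(g(1, -2), N) = 28 - 21*(-⅛*3 - (-2)/8) = 28 - 21*(-3/8 - ⅛*(-2)) = 28 - 21*(-3/8 + ¼) = 28 - 21*(-⅛) = 28 + 21/8 = 245/8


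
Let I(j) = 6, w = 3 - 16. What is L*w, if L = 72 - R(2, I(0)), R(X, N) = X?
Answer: -910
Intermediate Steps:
w = -13
L = 70 (L = 72 - 1*2 = 72 - 2 = 70)
L*w = 70*(-13) = -910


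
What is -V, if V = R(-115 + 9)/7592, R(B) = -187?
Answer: 187/7592 ≈ 0.024631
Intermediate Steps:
V = -187/7592 ≈ -0.024631
-V = -1*(-187/7592) = 187/7592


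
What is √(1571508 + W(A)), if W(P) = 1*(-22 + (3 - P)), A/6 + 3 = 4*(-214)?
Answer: √1576643 ≈ 1255.6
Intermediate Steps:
A = -5154 (A = -18 + 6*(4*(-214)) = -18 + 6*(-856) = -18 - 5136 = -5154)
W(P) = -19 - P (W(P) = 1*(-19 - P) = -19 - P)
√(1571508 + W(A)) = √(1571508 + (-19 - 1*(-5154))) = √(1571508 + (-19 + 5154)) = √(1571508 + 5135) = √1576643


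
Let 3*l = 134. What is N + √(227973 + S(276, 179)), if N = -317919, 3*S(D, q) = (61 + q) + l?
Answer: -317919 + √2052611/3 ≈ -3.1744e+5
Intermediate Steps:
l = 134/3 (l = (⅓)*134 = 134/3 ≈ 44.667)
S(D, q) = 317/9 + q/3 (S(D, q) = ((61 + q) + 134/3)/3 = (317/3 + q)/3 = 317/9 + q/3)
N + √(227973 + S(276, 179)) = -317919 + √(227973 + (317/9 + (⅓)*179)) = -317919 + √(227973 + (317/9 + 179/3)) = -317919 + √(227973 + 854/9) = -317919 + √(2052611/9) = -317919 + √2052611/3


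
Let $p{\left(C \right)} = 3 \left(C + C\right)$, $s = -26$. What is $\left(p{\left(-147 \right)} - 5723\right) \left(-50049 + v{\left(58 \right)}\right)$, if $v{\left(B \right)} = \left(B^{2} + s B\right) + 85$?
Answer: $317753340$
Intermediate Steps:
$p{\left(C \right)} = 6 C$ ($p{\left(C \right)} = 3 \cdot 2 C = 6 C$)
$v{\left(B \right)} = 85 + B^{2} - 26 B$ ($v{\left(B \right)} = \left(B^{2} - 26 B\right) + 85 = 85 + B^{2} - 26 B$)
$\left(p{\left(-147 \right)} - 5723\right) \left(-50049 + v{\left(58 \right)}\right) = \left(6 \left(-147\right) - 5723\right) \left(-50049 + \left(85 + 58^{2} - 1508\right)\right) = \left(-882 - 5723\right) \left(-50049 + \left(85 + 3364 - 1508\right)\right) = - 6605 \left(-50049 + 1941\right) = \left(-6605\right) \left(-48108\right) = 317753340$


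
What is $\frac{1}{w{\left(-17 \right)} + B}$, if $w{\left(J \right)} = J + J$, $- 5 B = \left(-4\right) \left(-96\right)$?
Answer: $- \frac{5}{554} \approx -0.0090253$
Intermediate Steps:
$B = - \frac{384}{5}$ ($B = - \frac{\left(-4\right) \left(-96\right)}{5} = \left(- \frac{1}{5}\right) 384 = - \frac{384}{5} \approx -76.8$)
$w{\left(J \right)} = 2 J$
$\frac{1}{w{\left(-17 \right)} + B} = \frac{1}{2 \left(-17\right) - \frac{384}{5}} = \frac{1}{-34 - \frac{384}{5}} = \frac{1}{- \frac{554}{5}} = - \frac{5}{554}$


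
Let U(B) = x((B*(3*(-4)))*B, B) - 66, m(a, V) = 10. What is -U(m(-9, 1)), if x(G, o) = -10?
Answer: 76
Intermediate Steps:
U(B) = -76 (U(B) = -10 - 66 = -76)
-U(m(-9, 1)) = -1*(-76) = 76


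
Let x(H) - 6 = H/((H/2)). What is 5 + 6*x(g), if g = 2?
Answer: 53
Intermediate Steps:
x(H) = 8 (x(H) = 6 + H/((H/2)) = 6 + H*(2/H) = 6 + 2 = 8)
5 + 6*x(g) = 5 + 6*8 = 5 + 48 = 53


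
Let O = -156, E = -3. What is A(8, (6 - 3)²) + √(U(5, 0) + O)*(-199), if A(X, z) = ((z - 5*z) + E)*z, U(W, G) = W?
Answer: -351 - 199*I*√151 ≈ -351.0 - 2445.4*I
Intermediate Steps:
A(X, z) = z*(-3 - 4*z) (A(X, z) = ((z - 5*z) - 3)*z = (-4*z - 3)*z = (-3 - 4*z)*z = z*(-3 - 4*z))
A(8, (6 - 3)²) + √(U(5, 0) + O)*(-199) = -(6 - 3)²*(3 + 4*(6 - 3)²) + √(5 - 156)*(-199) = -1*3²*(3 + 4*3²) + √(-151)*(-199) = -1*9*(3 + 4*9) + (I*√151)*(-199) = -1*9*(3 + 36) - 199*I*√151 = -1*9*39 - 199*I*√151 = -351 - 199*I*√151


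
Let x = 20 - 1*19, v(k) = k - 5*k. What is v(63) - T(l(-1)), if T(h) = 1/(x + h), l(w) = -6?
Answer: -1259/5 ≈ -251.80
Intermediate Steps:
v(k) = -4*k
x = 1 (x = 20 - 19 = 1)
T(h) = 1/(1 + h)
v(63) - T(l(-1)) = -4*63 - 1/(1 - 6) = -252 - 1/(-5) = -252 - 1*(-1/5) = -252 + 1/5 = -1259/5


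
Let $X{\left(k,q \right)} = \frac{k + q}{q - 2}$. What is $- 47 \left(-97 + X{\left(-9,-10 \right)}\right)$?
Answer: $\frac{53815}{12} \approx 4484.6$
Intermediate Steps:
$X{\left(k,q \right)} = \frac{k + q}{-2 + q}$
$- 47 \left(-97 + X{\left(-9,-10 \right)}\right) = - 47 \left(-97 + \frac{-9 - 10}{-2 - 10}\right) = - 47 \left(-97 + \frac{1}{-12} \left(-19\right)\right) = - 47 \left(-97 - - \frac{19}{12}\right) = - 47 \left(-97 + \frac{19}{12}\right) = \left(-47\right) \left(- \frac{1145}{12}\right) = \frac{53815}{12}$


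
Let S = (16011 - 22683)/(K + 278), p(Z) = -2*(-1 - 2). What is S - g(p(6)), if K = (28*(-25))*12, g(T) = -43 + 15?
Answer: 117044/4061 ≈ 28.821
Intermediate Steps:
p(Z) = 6 (p(Z) = -2*(-3) = 6)
g(T) = -28
K = -8400 (K = -700*12 = -8400)
S = 3336/4061 (S = (16011 - 22683)/(-8400 + 278) = -6672/(-8122) = -6672*(-1/8122) = 3336/4061 ≈ 0.82147)
S - g(p(6)) = 3336/4061 - 1*(-28) = 3336/4061 + 28 = 117044/4061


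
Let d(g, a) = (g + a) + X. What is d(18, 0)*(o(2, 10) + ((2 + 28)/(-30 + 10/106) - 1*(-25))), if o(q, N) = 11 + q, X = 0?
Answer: 211104/317 ≈ 665.94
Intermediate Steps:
d(g, a) = a + g (d(g, a) = (g + a) + 0 = (a + g) + 0 = a + g)
d(18, 0)*(o(2, 10) + ((2 + 28)/(-30 + 10/106) - 1*(-25))) = (0 + 18)*((11 + 2) + ((2 + 28)/(-30 + 10/106) - 1*(-25))) = 18*(13 + (30/(-30 + 10*(1/106)) + 25)) = 18*(13 + (30/(-30 + 5/53) + 25)) = 18*(13 + (30/(-1585/53) + 25)) = 18*(13 + (30*(-53/1585) + 25)) = 18*(13 + (-318/317 + 25)) = 18*(13 + 7607/317) = 18*(11728/317) = 211104/317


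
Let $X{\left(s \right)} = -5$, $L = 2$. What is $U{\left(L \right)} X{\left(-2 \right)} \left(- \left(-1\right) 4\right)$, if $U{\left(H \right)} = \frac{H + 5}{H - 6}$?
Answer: $35$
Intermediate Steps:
$U{\left(H \right)} = \frac{5 + H}{-6 + H}$
$U{\left(L \right)} X{\left(-2 \right)} \left(- \left(-1\right) 4\right) = \frac{5 + 2}{-6 + 2} \left(-5\right) \left(- \left(-1\right) 4\right) = \frac{1}{-4} \cdot 7 \left(-5\right) \left(\left(-1\right) \left(-4\right)\right) = \left(- \frac{1}{4}\right) 7 \left(-5\right) 4 = \left(- \frac{7}{4}\right) \left(-5\right) 4 = \frac{35}{4} \cdot 4 = 35$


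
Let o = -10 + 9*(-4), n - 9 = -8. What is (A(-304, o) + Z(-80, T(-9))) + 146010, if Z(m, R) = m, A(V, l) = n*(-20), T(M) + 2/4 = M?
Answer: 145910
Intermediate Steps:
n = 1 (n = 9 - 8 = 1)
T(M) = -½ + M
o = -46 (o = -10 - 36 = -46)
A(V, l) = -20 (A(V, l) = 1*(-20) = -20)
(A(-304, o) + Z(-80, T(-9))) + 146010 = (-20 - 80) + 146010 = -100 + 146010 = 145910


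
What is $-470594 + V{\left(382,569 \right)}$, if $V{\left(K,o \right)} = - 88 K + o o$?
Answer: $-180449$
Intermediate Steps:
$V{\left(K,o \right)} = o^{2} - 88 K$ ($V{\left(K,o \right)} = - 88 K + o^{2} = o^{2} - 88 K$)
$-470594 + V{\left(382,569 \right)} = -470594 + \left(569^{2} - 33616\right) = -470594 + \left(323761 - 33616\right) = -470594 + 290145 = -180449$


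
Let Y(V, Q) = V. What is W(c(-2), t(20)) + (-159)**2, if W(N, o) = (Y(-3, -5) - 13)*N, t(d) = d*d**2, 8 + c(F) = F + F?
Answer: 25473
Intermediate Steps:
c(F) = -8 + 2*F (c(F) = -8 + (F + F) = -8 + 2*F)
t(d) = d**3
W(N, o) = -16*N (W(N, o) = (-3 - 13)*N = -16*N)
W(c(-2), t(20)) + (-159)**2 = -16*(-8 + 2*(-2)) + (-159)**2 = -16*(-8 - 4) + 25281 = -16*(-12) + 25281 = 192 + 25281 = 25473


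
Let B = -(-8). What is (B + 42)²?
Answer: 2500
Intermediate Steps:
B = 8 (B = -8*(-1) = 8)
(B + 42)² = (8 + 42)² = 50² = 2500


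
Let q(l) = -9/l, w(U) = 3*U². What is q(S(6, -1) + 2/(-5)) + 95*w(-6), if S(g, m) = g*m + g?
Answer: 20565/2 ≈ 10283.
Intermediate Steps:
S(g, m) = g + g*m
q(S(6, -1) + 2/(-5)) + 95*w(-6) = -9/(6*(1 - 1) + 2/(-5)) + 95*(3*(-6)²) = -9/(6*0 - ⅕*2) + 95*(3*36) = -9/(0 - ⅖) + 95*108 = -9/(-⅖) + 10260 = -9*(-5/2) + 10260 = 45/2 + 10260 = 20565/2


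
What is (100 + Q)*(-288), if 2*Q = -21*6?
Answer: -10656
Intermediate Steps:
Q = -63 (Q = (-21*6)/2 = (½)*(-126) = -63)
(100 + Q)*(-288) = (100 - 63)*(-288) = 37*(-288) = -10656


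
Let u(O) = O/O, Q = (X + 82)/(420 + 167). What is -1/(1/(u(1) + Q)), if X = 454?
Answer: -1123/587 ≈ -1.9131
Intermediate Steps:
Q = 536/587 (Q = (454 + 82)/(420 + 167) = 536/587 ≈ 0.91312)
u(O) = 1
-1/(1/(u(1) + Q)) = -1/(1/(1 + 536/587)) = -1/(1/(1123/587)) = -1/587/1123 = -1*1123/587 = -1123/587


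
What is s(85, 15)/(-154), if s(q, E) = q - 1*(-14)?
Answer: -9/14 ≈ -0.64286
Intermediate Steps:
s(q, E) = 14 + q (s(q, E) = q + 14 = 14 + q)
s(85, 15)/(-154) = (14 + 85)/(-154) = 99*(-1/154) = -9/14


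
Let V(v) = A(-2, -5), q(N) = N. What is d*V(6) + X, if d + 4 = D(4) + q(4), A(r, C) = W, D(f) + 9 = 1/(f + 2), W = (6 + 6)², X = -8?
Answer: -1280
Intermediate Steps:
W = 144 (W = 12² = 144)
D(f) = -9 + 1/(2 + f) (D(f) = -9 + 1/(f + 2) = -9 + 1/(2 + f))
A(r, C) = 144
d = -53/6 (d = -4 + ((-17 - 9*4)/(2 + 4) + 4) = -4 + ((-17 - 36)/6 + 4) = -4 + ((⅙)*(-53) + 4) = -4 + (-53/6 + 4) = -4 - 29/6 = -53/6 ≈ -8.8333)
V(v) = 144
d*V(6) + X = -53/6*144 - 8 = -1272 - 8 = -1280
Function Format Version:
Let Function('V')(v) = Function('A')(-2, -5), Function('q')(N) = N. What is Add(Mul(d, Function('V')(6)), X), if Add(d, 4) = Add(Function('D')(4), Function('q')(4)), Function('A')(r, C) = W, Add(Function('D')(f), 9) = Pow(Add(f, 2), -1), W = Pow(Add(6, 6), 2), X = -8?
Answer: -1280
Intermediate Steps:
W = 144 (W = Pow(12, 2) = 144)
Function('D')(f) = Add(-9, Pow(Add(2, f), -1)) (Function('D')(f) = Add(-9, Pow(Add(f, 2), -1)) = Add(-9, Pow(Add(2, f), -1)))
Function('A')(r, C) = 144
d = Rational(-53, 6) (d = Add(-4, Add(Mul(Pow(Add(2, 4), -1), Add(-17, Mul(-9, 4))), 4)) = Add(-4, Add(Mul(Pow(6, -1), Add(-17, -36)), 4)) = Add(-4, Add(Mul(Rational(1, 6), -53), 4)) = Add(-4, Add(Rational(-53, 6), 4)) = Add(-4, Rational(-29, 6)) = Rational(-53, 6) ≈ -8.8333)
Function('V')(v) = 144
Add(Mul(d, Function('V')(6)), X) = Add(Mul(Rational(-53, 6), 144), -8) = Add(-1272, -8) = -1280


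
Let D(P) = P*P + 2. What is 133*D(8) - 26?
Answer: 8752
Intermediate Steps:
D(P) = 2 + P² (D(P) = P² + 2 = 2 + P²)
133*D(8) - 26 = 133*(2 + 8²) - 26 = 133*(2 + 64) - 26 = 133*66 - 26 = 8778 - 26 = 8752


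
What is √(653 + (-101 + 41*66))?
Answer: 3*√362 ≈ 57.079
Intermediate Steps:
√(653 + (-101 + 41*66)) = √(653 + (-101 + 2706)) = √(653 + 2605) = √3258 = 3*√362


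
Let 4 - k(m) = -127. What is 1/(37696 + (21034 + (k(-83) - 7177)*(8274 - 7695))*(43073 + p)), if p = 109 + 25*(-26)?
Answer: -1/172620337504 ≈ -5.7931e-12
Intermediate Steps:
k(m) = 131 (k(m) = 4 - 1*(-127) = 4 + 127 = 131)
p = -541 (p = 109 - 650 = -541)
1/(37696 + (21034 + (k(-83) - 7177)*(8274 - 7695))*(43073 + p)) = 1/(37696 + (21034 + (131 - 7177)*(8274 - 7695))*(43073 - 541)) = 1/(37696 + (21034 - 7046*579)*42532) = 1/(37696 + (21034 - 4079634)*42532) = 1/(37696 - 4058600*42532) = 1/(37696 - 172620375200) = 1/(-172620337504) = -1/172620337504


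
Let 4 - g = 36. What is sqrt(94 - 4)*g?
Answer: -96*sqrt(10) ≈ -303.58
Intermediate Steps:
g = -32 (g = 4 - 1*36 = 4 - 36 = -32)
sqrt(94 - 4)*g = sqrt(94 - 4)*(-32) = sqrt(90)*(-32) = (3*sqrt(10))*(-32) = -96*sqrt(10)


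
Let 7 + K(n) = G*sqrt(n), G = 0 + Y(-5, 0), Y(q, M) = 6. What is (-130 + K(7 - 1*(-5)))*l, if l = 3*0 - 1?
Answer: 137 - 12*sqrt(3) ≈ 116.22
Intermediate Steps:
G = 6 (G = 0 + 6 = 6)
l = -1 (l = 0 - 1 = -1)
K(n) = -7 + 6*sqrt(n)
(-130 + K(7 - 1*(-5)))*l = (-130 + (-7 + 6*sqrt(7 - 1*(-5))))*(-1) = (-130 + (-7 + 6*sqrt(7 + 5)))*(-1) = (-130 + (-7 + 6*sqrt(12)))*(-1) = (-130 + (-7 + 6*(2*sqrt(3))))*(-1) = (-130 + (-7 + 12*sqrt(3)))*(-1) = (-137 + 12*sqrt(3))*(-1) = 137 - 12*sqrt(3)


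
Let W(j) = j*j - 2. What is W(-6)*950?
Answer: 32300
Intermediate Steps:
W(j) = -2 + j² (W(j) = j² - 2 = -2 + j²)
W(-6)*950 = (-2 + (-6)²)*950 = (-2 + 36)*950 = 34*950 = 32300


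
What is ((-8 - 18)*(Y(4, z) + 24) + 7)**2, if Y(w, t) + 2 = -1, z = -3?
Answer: 290521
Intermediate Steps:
Y(w, t) = -3 (Y(w, t) = -2 - 1 = -3)
((-8 - 18)*(Y(4, z) + 24) + 7)**2 = ((-8 - 18)*(-3 + 24) + 7)**2 = (-26*21 + 7)**2 = (-546 + 7)**2 = (-539)**2 = 290521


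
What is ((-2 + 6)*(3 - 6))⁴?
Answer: 20736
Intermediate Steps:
((-2 + 6)*(3 - 6))⁴ = (4*(-3))⁴ = (-12)⁴ = 20736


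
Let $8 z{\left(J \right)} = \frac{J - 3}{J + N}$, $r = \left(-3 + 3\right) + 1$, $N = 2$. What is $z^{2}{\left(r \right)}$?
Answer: $\frac{1}{144} \approx 0.0069444$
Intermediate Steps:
$r = 1$ ($r = 0 + 1 = 1$)
$z{\left(J \right)} = \frac{-3 + J}{8 \left(2 + J\right)}$ ($z{\left(J \right)} = \frac{\left(J - 3\right) \frac{1}{J + 2}}{8} = \frac{\left(-3 + J\right) \frac{1}{2 + J}}{8} = \frac{\frac{1}{2 + J} \left(-3 + J\right)}{8} = \frac{-3 + J}{8 \left(2 + J\right)}$)
$z^{2}{\left(r \right)} = \left(\frac{-3 + 1}{8 \left(2 + 1\right)}\right)^{2} = \left(\frac{1}{8} \cdot \frac{1}{3} \left(-2\right)\right)^{2} = \left(- \frac{1}{12}\right)^{2} = \frac{1}{144}$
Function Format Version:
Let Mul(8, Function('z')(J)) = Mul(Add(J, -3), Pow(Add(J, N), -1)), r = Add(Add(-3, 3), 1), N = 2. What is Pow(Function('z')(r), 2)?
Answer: Rational(1, 144) ≈ 0.0069444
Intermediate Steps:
r = 1 (r = Add(0, 1) = 1)
Function('z')(J) = Mul(Rational(1, 8), Pow(Add(2, J), -1), Add(-3, J)) (Function('z')(J) = Mul(Rational(1, 8), Mul(Add(J, -3), Pow(Add(J, 2), -1))) = Mul(Rational(1, 8), Mul(Add(-3, J), Pow(Add(2, J), -1))) = Mul(Rational(1, 8), Mul(Pow(Add(2, J), -1), Add(-3, J))) = Mul(Rational(1, 8), Pow(Add(2, J), -1), Add(-3, J)))
Pow(Function('z')(r), 2) = Pow(Mul(Rational(1, 8), Pow(Add(2, 1), -1), Add(-3, 1)), 2) = Pow(Mul(Rational(1, 8), Pow(3, -1), -2), 2) = Pow(Mul(Rational(1, 8), Rational(1, 3), -2), 2) = Pow(Rational(-1, 12), 2) = Rational(1, 144)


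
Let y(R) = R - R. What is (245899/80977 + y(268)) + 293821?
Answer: 23792989016/80977 ≈ 2.9382e+5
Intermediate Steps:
y(R) = 0
(245899/80977 + y(268)) + 293821 = (245899/80977 + 0) + 293821 = 245899/80977 + 293821 = 23792989016/80977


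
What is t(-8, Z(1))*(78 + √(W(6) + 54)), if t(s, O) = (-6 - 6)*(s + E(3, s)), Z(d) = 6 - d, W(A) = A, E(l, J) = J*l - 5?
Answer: 34632 + 888*√15 ≈ 38071.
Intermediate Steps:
E(l, J) = -5 + J*l
t(s, O) = 60 - 48*s (t(s, O) = (-6 - 6)*(s + (-5 + s*3)) = -12*(s + (-5 + 3*s)) = -12*(-5 + 4*s) = 60 - 48*s)
t(-8, Z(1))*(78 + √(W(6) + 54)) = (60 - 48*(-8))*(78 + √(6 + 54)) = (60 + 384)*(78 + √60) = 444*(78 + 2*√15) = 34632 + 888*√15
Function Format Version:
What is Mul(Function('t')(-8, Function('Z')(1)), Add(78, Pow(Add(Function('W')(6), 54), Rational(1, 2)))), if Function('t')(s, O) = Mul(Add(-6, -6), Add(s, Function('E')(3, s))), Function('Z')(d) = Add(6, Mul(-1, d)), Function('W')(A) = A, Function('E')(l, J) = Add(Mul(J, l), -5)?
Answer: Add(34632, Mul(888, Pow(15, Rational(1, 2)))) ≈ 38071.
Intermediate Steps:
Function('E')(l, J) = Add(-5, Mul(J, l))
Function('t')(s, O) = Add(60, Mul(-48, s)) (Function('t')(s, O) = Mul(Add(-6, -6), Add(s, Add(-5, Mul(s, 3)))) = Mul(-12, Add(s, Add(-5, Mul(3, s)))) = Mul(-12, Add(-5, Mul(4, s))) = Add(60, Mul(-48, s)))
Mul(Function('t')(-8, Function('Z')(1)), Add(78, Pow(Add(Function('W')(6), 54), Rational(1, 2)))) = Mul(Add(60, Mul(-48, -8)), Add(78, Pow(Add(6, 54), Rational(1, 2)))) = Mul(Add(60, 384), Add(78, Pow(60, Rational(1, 2)))) = Mul(444, Add(78, Mul(2, Pow(15, Rational(1, 2))))) = Add(34632, Mul(888, Pow(15, Rational(1, 2))))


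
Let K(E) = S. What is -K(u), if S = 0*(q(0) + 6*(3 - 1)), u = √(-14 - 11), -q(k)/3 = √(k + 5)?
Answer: 0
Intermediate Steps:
q(k) = -3*√(5 + k) (q(k) = -3*√(k + 5) = -3*√(5 + k))
u = 5*I (u = √(-25) = 5*I ≈ 5.0*I)
S = 0 (S = 0*(-3*√(5 + 0) + 6*(3 - 1)) = 0*(-3*√5 + 6*2) = 0*(-3*√5 + 12) = 0*(12 - 3*√5) = 0)
K(E) = 0
-K(u) = -1*0 = 0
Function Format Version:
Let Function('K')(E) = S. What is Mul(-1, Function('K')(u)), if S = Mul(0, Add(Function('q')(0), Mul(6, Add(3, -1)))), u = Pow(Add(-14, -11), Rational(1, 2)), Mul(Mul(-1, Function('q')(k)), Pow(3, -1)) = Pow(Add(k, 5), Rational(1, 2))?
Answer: 0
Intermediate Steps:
Function('q')(k) = Mul(-3, Pow(Add(5, k), Rational(1, 2))) (Function('q')(k) = Mul(-3, Pow(Add(k, 5), Rational(1, 2))) = Mul(-3, Pow(Add(5, k), Rational(1, 2))))
u = Mul(5, I) (u = Pow(-25, Rational(1, 2)) = Mul(5, I) ≈ Mul(5.0000, I))
S = 0 (S = Mul(0, Add(Mul(-3, Pow(Add(5, 0), Rational(1, 2))), Mul(6, Add(3, -1)))) = Mul(0, Add(Mul(-3, Pow(5, Rational(1, 2))), Mul(6, 2))) = Mul(0, Add(Mul(-3, Pow(5, Rational(1, 2))), 12)) = Mul(0, Add(12, Mul(-3, Pow(5, Rational(1, 2))))) = 0)
Function('K')(E) = 0
Mul(-1, Function('K')(u)) = Mul(-1, 0) = 0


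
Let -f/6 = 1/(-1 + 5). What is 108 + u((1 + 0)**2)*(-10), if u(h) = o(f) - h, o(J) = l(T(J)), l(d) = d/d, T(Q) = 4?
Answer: 108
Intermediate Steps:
f = -3/2 (f = -6/(-1 + 5) = -6/4 = -6*1/4 = -3/2 ≈ -1.5000)
l(d) = 1
o(J) = 1
u(h) = 1 - h
108 + u((1 + 0)**2)*(-10) = 108 + (1 - (1 + 0)**2)*(-10) = 108 + (1 - 1*1**2)*(-10) = 108 + (1 - 1*1)*(-10) = 108 + (1 - 1)*(-10) = 108 + 0*(-10) = 108 + 0 = 108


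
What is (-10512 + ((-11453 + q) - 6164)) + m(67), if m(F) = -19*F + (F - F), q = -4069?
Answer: -33471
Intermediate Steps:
m(F) = -19*F (m(F) = -19*F + 0 = -19*F)
(-10512 + ((-11453 + q) - 6164)) + m(67) = (-10512 + ((-11453 - 4069) - 6164)) - 19*67 = (-10512 + (-15522 - 6164)) - 1273 = (-10512 - 21686) - 1273 = -32198 - 1273 = -33471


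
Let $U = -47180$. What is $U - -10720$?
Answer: $-36460$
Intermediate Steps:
$U - -10720 = -47180 - -10720 = -47180 + 10720 = -36460$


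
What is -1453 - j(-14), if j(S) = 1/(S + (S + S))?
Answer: -61025/42 ≈ -1453.0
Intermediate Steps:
j(S) = 1/(3*S) (j(S) = 1/(S + 2*S) = 1/(3*S))
-1453 - j(-14) = -1453 - 1/(3*(-14)) = -1453 - (-1)/(3*14) = -1453 - 1*(-1/42) = -1453 + 1/42 = -61025/42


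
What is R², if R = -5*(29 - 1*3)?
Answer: 16900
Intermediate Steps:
R = -130 (R = -5*(29 - 3) = -5*26 = -130)
R² = (-130)² = 16900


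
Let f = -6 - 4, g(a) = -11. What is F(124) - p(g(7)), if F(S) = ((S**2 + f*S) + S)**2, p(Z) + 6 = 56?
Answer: 203347550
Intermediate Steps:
p(Z) = 50 (p(Z) = -6 + 56 = 50)
f = -10
F(S) = (S**2 - 9*S)**2 (F(S) = ((S**2 - 10*S) + S)**2 = (S**2 - 9*S)**2)
F(124) - p(g(7)) = 124**2*(-9 + 124)**2 - 1*50 = 15376*115**2 - 50 = 15376*13225 - 50 = 203347600 - 50 = 203347550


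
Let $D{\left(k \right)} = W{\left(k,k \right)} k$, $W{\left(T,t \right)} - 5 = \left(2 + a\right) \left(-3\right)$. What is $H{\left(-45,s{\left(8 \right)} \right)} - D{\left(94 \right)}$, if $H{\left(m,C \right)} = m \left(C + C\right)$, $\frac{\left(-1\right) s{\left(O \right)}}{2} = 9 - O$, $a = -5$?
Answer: $-1136$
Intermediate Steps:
$W{\left(T,t \right)} = 14$ ($W{\left(T,t \right)} = 5 + \left(2 - 5\right) \left(-3\right) = 5 - -9 = 5 + 9 = 14$)
$D{\left(k \right)} = 14 k$
$s{\left(O \right)} = -18 + 2 O$ ($s{\left(O \right)} = - 2 \left(9 - O\right) = -18 + 2 O$)
$H{\left(m,C \right)} = 2 C m$ ($H{\left(m,C \right)} = m 2 C = 2 C m$)
$H{\left(-45,s{\left(8 \right)} \right)} - D{\left(94 \right)} = 2 \left(-18 + 2 \cdot 8\right) \left(-45\right) - 14 \cdot 94 = 2 \left(-18 + 16\right) \left(-45\right) - 1316 = 2 \left(-2\right) \left(-45\right) - 1316 = 180 - 1316 = -1136$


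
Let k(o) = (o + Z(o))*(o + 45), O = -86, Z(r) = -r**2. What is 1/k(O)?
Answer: 1/306762 ≈ 3.2599e-6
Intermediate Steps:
k(o) = (45 + o)*(o - o**2) (k(o) = (o - o**2)*(o + 45) = (o - o**2)*(45 + o) = (45 + o)*(o - o**2))
1/k(O) = 1/(-86*(45 - 1*(-86)**2 - 44*(-86))) = 1/(-86*(45 - 1*7396 + 3784)) = 1/(-86*(45 - 7396 + 3784)) = 1/(-86*(-3567)) = 1/306762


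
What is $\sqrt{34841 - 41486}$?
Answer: $i \sqrt{6645} \approx 81.517 i$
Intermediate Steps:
$\sqrt{34841 - 41486} = \sqrt{-6645} = i \sqrt{6645}$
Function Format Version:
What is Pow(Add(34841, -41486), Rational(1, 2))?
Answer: Mul(I, Pow(6645, Rational(1, 2))) ≈ Mul(81.517, I)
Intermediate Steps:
Pow(Add(34841, -41486), Rational(1, 2)) = Pow(-6645, Rational(1, 2)) = Mul(I, Pow(6645, Rational(1, 2)))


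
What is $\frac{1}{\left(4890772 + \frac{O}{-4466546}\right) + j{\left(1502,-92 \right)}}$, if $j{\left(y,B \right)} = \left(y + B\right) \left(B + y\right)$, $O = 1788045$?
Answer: $\frac{638078}{4389256632581} \approx 1.4537 \cdot 10^{-7}$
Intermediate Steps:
$j{\left(y,B \right)} = \left(B + y\right)^{2}$ ($j{\left(y,B \right)} = \left(B + y\right) \left(B + y\right) = \left(B + y\right)^{2}$)
$\frac{1}{\left(4890772 + \frac{O}{-4466546}\right) + j{\left(1502,-92 \right)}} = \frac{1}{\left(4890772 + \frac{1788045}{-4466546}\right) + \left(-92 + 1502\right)^{2}} = \frac{1}{\left(4890772 + 1788045 \left(- \frac{1}{4466546}\right)\right) + 1410^{2}} = \frac{1}{\left(4890772 - \frac{255435}{638078}\right) + 1988100} = \frac{1}{\frac{3120693760781}{638078} + 1988100} = \frac{1}{\frac{4389256632581}{638078}} = \frac{638078}{4389256632581}$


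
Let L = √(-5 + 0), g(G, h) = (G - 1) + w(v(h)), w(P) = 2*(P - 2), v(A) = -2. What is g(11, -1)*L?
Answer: 2*I*√5 ≈ 4.4721*I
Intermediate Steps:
w(P) = -4 + 2*P (w(P) = 2*(-2 + P) = -4 + 2*P)
g(G, h) = -9 + G (g(G, h) = (G - 1) + (-4 + 2*(-2)) = (-1 + G) + (-4 - 4) = (-1 + G) - 8 = -9 + G)
L = I*√5 (L = √(-5) = I*√5 ≈ 2.2361*I)
g(11, -1)*L = (-9 + 11)*(I*√5) = 2*(I*√5) = 2*I*√5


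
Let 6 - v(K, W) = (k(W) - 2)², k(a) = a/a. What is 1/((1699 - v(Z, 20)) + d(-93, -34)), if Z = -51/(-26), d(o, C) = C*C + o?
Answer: 1/2757 ≈ 0.00036271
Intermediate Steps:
k(a) = 1
d(o, C) = o + C² (d(o, C) = C² + o = o + C²)
Z = 51/26 (Z = -51*(-1/26) = 51/26 ≈ 1.9615)
v(K, W) = 5 (v(K, W) = 6 - (1 - 2)² = 6 - 1*(-1)² = 6 - 1*1 = 6 - 1 = 5)
1/((1699 - v(Z, 20)) + d(-93, -34)) = 1/((1699 - 1*5) + (-93 + (-34)²)) = 1/((1699 - 5) + (-93 + 1156)) = 1/(1694 + 1063) = 1/2757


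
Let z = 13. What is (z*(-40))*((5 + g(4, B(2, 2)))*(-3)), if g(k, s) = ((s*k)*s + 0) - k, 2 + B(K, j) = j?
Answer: 1560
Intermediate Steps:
B(K, j) = -2 + j
g(k, s) = -k + k*s² (g(k, s) = ((k*s)*s + 0) - k = (k*s² + 0) - k = k*s² - k = -k + k*s²)
(z*(-40))*((5 + g(4, B(2, 2)))*(-3)) = (13*(-40))*((5 + 4*(-1 + (-2 + 2)²))*(-3)) = -520*(5 + 4*(-1 + 0²))*(-3) = -520*(5 + 4*(-1 + 0))*(-3) = -520*(5 + 4*(-1))*(-3) = -520*(5 - 4)*(-3) = -520*(-3) = 1560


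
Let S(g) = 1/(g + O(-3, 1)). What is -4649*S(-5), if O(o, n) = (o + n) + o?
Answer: 4649/10 ≈ 464.90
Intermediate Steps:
O(o, n) = n + 2*o (O(o, n) = (n + o) + o = n + 2*o)
S(g) = 1/(-5 + g) (S(g) = 1/(g + (1 + 2*(-3))) = 1/(g + (1 - 6)) = 1/(g - 5) = 1/(-5 + g))
-4649*S(-5) = -4649/(-5 - 5) = -4649/(-10) = -4649*(-1/10) = 4649/10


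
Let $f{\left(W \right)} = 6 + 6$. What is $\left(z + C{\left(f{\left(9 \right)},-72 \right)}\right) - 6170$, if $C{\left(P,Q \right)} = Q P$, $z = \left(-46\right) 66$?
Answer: $-10070$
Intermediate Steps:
$f{\left(W \right)} = 12$
$z = -3036$
$C{\left(P,Q \right)} = P Q$
$\left(z + C{\left(f{\left(9 \right)},-72 \right)}\right) - 6170 = \left(-3036 + 12 \left(-72\right)\right) - 6170 = \left(-3036 - 864\right) - 6170 = -3900 - 6170 = -10070$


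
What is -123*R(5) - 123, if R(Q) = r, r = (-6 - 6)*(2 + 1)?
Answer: 4305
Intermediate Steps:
r = -36 (r = -12*3 = -36)
R(Q) = -36
-123*R(5) - 123 = -123*(-36) - 123 = 4428 - 123 = 4305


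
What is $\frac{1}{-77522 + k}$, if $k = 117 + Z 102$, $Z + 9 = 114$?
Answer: $- \frac{1}{66695} \approx -1.4994 \cdot 10^{-5}$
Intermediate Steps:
$Z = 105$ ($Z = -9 + 114 = 105$)
$k = 10827$ ($k = 117 + 105 \cdot 102 = 117 + 10710 = 10827$)
$\frac{1}{-77522 + k} = \frac{1}{-77522 + 10827} = \frac{1}{-66695} = - \frac{1}{66695}$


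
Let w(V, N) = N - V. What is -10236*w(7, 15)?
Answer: -81888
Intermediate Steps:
-10236*w(7, 15) = -10236*(15 - 1*7) = -10236*(15 - 7) = -10236*8 = -81888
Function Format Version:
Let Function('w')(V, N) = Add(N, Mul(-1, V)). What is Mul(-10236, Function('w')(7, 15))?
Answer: -81888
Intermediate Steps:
Mul(-10236, Function('w')(7, 15)) = Mul(-10236, Add(15, Mul(-1, 7))) = Mul(-10236, Add(15, -7)) = Mul(-10236, 8) = -81888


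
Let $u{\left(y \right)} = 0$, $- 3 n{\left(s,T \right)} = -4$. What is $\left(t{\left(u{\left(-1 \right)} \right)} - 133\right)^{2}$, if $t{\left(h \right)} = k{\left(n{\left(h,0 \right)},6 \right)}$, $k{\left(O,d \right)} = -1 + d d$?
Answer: $9604$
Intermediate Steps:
$n{\left(s,T \right)} = \frac{4}{3}$ ($n{\left(s,T \right)} = \left(- \frac{1}{3}\right) \left(-4\right) = \frac{4}{3}$)
$k{\left(O,d \right)} = -1 + d^{2}$
$t{\left(h \right)} = 35$ ($t{\left(h \right)} = -1 + 6^{2} = -1 + 36 = 35$)
$\left(t{\left(u{\left(-1 \right)} \right)} - 133\right)^{2} = \left(35 - 133\right)^{2} = \left(-98\right)^{2} = 9604$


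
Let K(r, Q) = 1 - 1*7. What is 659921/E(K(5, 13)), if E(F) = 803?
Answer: 659921/803 ≈ 821.82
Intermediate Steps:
K(r, Q) = -6 (K(r, Q) = 1 - 7 = -6)
659921/E(K(5, 13)) = 659921/803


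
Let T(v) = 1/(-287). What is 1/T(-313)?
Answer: -287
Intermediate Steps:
T(v) = -1/287
1/T(-313) = 1/(-1/287) = -287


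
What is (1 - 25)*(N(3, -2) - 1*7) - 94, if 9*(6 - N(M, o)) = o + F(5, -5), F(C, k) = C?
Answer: -62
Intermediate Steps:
N(M, o) = 49/9 - o/9 (N(M, o) = 6 - (o + 5)/9 = 6 - (5 + o)/9 = 6 + (-5/9 - o/9) = 49/9 - o/9)
(1 - 25)*(N(3, -2) - 1*7) - 94 = (1 - 25)*((49/9 - ⅑*(-2)) - 1*7) - 94 = -24*((49/9 + 2/9) - 7) - 94 = -24*(17/3 - 7) - 94 = -24*(-4/3) - 94 = 32 - 94 = -62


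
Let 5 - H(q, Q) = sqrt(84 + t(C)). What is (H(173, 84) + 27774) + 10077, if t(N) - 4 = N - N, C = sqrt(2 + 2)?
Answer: 37856 - 2*sqrt(22) ≈ 37847.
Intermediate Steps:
C = 2 (C = sqrt(4) = 2)
t(N) = 4 (t(N) = 4 + (N - N) = 4 + 0 = 4)
H(q, Q) = 5 - 2*sqrt(22) (H(q, Q) = 5 - sqrt(84 + 4) = 5 - sqrt(88) = 5 - 2*sqrt(22))
(H(173, 84) + 27774) + 10077 = ((5 - 2*sqrt(22)) + 27774) + 10077 = (27779 - 2*sqrt(22)) + 10077 = 37856 - 2*sqrt(22)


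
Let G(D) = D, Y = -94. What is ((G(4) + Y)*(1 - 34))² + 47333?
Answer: 8868233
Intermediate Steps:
((G(4) + Y)*(1 - 34))² + 47333 = ((4 - 94)*(1 - 34))² + 47333 = (-90*(-33))² + 47333 = 2970² + 47333 = 8820900 + 47333 = 8868233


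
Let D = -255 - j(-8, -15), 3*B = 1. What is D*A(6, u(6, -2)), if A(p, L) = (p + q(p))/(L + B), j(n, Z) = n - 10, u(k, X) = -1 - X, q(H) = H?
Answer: -2133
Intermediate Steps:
j(n, Z) = -10 + n
B = ⅓ (B = (⅓)*1 = ⅓ ≈ 0.33333)
A(p, L) = 2*p/(⅓ + L) (A(p, L) = (p + p)/(L + ⅓) = (2*p)/(⅓ + L) = 2*p/(⅓ + L))
D = -237 (D = -255 - (-10 - 8) = -255 - 1*(-18) = -255 + 18 = -237)
D*A(6, u(6, -2)) = -1422*6/(1 + 3*(-1 - 1*(-2))) = -1422*6/(1 + 3*(-1 + 2)) = -1422*6/(1 + 3*1) = -1422*6/(1 + 3) = -1422*6/4 = -237*9 = -2133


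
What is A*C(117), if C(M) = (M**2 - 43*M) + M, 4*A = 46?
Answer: 201825/2 ≈ 1.0091e+5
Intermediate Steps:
A = 23/2 (A = (1/4)*46 = 23/2 ≈ 11.500)
C(M) = M**2 - 42*M
A*C(117) = 23*(117*(-42 + 117))/2 = 23*(117*75)/2 = (23/2)*8775 = 201825/2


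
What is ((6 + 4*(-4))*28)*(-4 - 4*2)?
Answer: 3360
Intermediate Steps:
((6 + 4*(-4))*28)*(-4 - 4*2) = ((6 - 16)*28)*(-4 - 8) = -10*28*(-12) = -280*(-12) = 3360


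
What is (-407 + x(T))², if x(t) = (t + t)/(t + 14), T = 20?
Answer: 47596201/289 ≈ 1.6469e+5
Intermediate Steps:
x(t) = 2*t/(14 + t) (x(t) = (2*t)/(14 + t) = 2*t/(14 + t))
(-407 + x(T))² = (-407 + 2*20/(14 + 20))² = (-407 + 2*20/34)² = (-407 + 2*20*(1/34))² = (-407 + 20/17)² = (-6899/17)² = 47596201/289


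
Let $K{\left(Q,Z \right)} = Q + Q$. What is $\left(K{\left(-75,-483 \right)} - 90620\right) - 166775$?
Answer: $-257545$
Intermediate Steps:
$K{\left(Q,Z \right)} = 2 Q$
$\left(K{\left(-75,-483 \right)} - 90620\right) - 166775 = \left(2 \left(-75\right) - 90620\right) - 166775 = \left(-150 - 90620\right) - 166775 = -90770 - 166775 = -257545$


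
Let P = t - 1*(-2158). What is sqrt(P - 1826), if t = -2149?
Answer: I*sqrt(1817) ≈ 42.626*I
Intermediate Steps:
P = 9 (P = -2149 - 1*(-2158) = -2149 + 2158 = 9)
sqrt(P - 1826) = sqrt(9 - 1826) = sqrt(-1817) = I*sqrt(1817)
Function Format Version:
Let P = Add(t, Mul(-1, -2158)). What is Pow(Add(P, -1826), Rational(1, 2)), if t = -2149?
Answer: Mul(I, Pow(1817, Rational(1, 2))) ≈ Mul(42.626, I)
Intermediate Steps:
P = 9 (P = Add(-2149, Mul(-1, -2158)) = Add(-2149, 2158) = 9)
Pow(Add(P, -1826), Rational(1, 2)) = Pow(Add(9, -1826), Rational(1, 2)) = Pow(-1817, Rational(1, 2)) = Mul(I, Pow(1817, Rational(1, 2)))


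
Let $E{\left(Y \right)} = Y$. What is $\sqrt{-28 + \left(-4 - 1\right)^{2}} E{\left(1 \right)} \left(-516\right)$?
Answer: $- 516 i \sqrt{3} \approx - 893.74 i$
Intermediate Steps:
$\sqrt{-28 + \left(-4 - 1\right)^{2}} E{\left(1 \right)} \left(-516\right) = \sqrt{-28 + \left(-4 - 1\right)^{2}} \cdot 1 \left(-516\right) = \sqrt{-28 + \left(-5\right)^{2}} \cdot 1 \left(-516\right) = \sqrt{-28 + 25} \cdot 1 \left(-516\right) = \sqrt{-3} \cdot 1 \left(-516\right) = i \sqrt{3} \cdot 1 \left(-516\right) = i \sqrt{3} \left(-516\right) = - 516 i \sqrt{3}$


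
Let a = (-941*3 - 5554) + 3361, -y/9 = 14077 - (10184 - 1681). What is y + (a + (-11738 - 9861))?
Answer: -76781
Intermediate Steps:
y = -50166 (y = -9*(14077 - (10184 - 1681)) = -9*(14077 - 1*8503) = -9*(14077 - 8503) = -9*5574 = -50166)
a = -5016 (a = (-2823 - 5554) + 3361 = -8377 + 3361 = -5016)
y + (a + (-11738 - 9861)) = -50166 + (-5016 + (-11738 - 9861)) = -50166 + (-5016 - 21599) = -50166 - 26615 = -76781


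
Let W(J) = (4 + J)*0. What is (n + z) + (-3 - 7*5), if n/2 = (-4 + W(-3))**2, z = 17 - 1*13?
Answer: -2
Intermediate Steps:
z = 4 (z = 17 - 13 = 4)
W(J) = 0
n = 32 (n = 2*(-4 + 0)**2 = 2*(-4)**2 = 2*16 = 32)
(n + z) + (-3 - 7*5) = (32 + 4) + (-3 - 7*5) = 36 + (-3 - 35) = 36 - 38 = -2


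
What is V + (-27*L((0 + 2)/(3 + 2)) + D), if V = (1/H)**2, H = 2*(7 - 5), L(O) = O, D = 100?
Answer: 7141/80 ≈ 89.262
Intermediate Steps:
H = 4 (H = 2*2 = 4)
V = 1/16 (V = (1/4)**2 = 1/16 ≈ 0.062500)
V + (-27*L((0 + 2)/(3 + 2)) + D) = 1/16 + (-27*(0 + 2)/(3 + 2) + 100) = 1/16 + (-54/5 + 100) = 1/16 + 446/5 = 7141/80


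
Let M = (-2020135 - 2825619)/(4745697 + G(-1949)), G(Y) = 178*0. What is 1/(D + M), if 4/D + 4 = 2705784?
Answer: -291836637015/297989210803 ≈ -0.97935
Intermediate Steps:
D = 1/676445 (D = 4/(-4 + 2705784) = 4/2705780 = 4*(1/2705780) = 1/676445 ≈ 1.4783e-6)
G(Y) = 0
M = -4845754/4745697 (M = (-2020135 - 2825619)/(4745697 + 0) = -4845754/4745697 ≈ -1.0211)
1/(D + M) = 1/(1/676445 - 4845754/4745697) = 1/(-297989210803/291836637015) = -291836637015/297989210803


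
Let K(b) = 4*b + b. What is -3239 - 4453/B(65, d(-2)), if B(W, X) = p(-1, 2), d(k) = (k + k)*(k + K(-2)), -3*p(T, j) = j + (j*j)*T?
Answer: -19837/2 ≈ -9918.5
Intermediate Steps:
K(b) = 5*b
p(T, j) = -j/3 - T*j**2/3 (p(T, j) = -(j + (j*j)*T)/3 = -(j + j**2*T)/3 = -(j + T*j**2)/3 = -j/3 - T*j**2/3)
d(k) = 2*k*(-10 + k) (d(k) = (k + k)*(k + 5*(-2)) = (2*k)*(k - 10) = (2*k)*(-10 + k) = 2*k*(-10 + k))
B(W, X) = 2/3 (B(W, X) = -1/3*2*(1 - 1*2) = -1/3*2*(1 - 2) = -1/3*2*(-1) = 2/3)
-3239 - 4453/B(65, d(-2)) = -3239 - 4453/2/3 = -3239 - 4453*3/2 = -3239 - 13359/2 = -19837/2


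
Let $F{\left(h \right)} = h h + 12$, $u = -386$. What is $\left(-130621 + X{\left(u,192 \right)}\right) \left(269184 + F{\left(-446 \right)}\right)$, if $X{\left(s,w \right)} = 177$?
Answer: $-61062401728$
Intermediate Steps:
$F{\left(h \right)} = 12 + h^{2}$ ($F{\left(h \right)} = h^{2} + 12 = 12 + h^{2}$)
$\left(-130621 + X{\left(u,192 \right)}\right) \left(269184 + F{\left(-446 \right)}\right) = \left(-130621 + 177\right) \left(269184 + \left(12 + \left(-446\right)^{2}\right)\right) = - 130444 \left(269184 + \left(12 + 198916\right)\right) = - 130444 \left(269184 + 198928\right) = \left(-130444\right) 468112 = -61062401728$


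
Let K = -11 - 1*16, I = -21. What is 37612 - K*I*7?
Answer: 33643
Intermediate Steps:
K = -27 (K = -11 - 16 = -27)
37612 - K*I*7 = 37612 - (-27*(-21))*7 = 37612 - 567*7 = 37612 - 1*3969 = 37612 - 3969 = 33643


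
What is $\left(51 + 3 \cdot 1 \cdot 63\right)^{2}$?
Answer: $57600$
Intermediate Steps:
$\left(51 + 3 \cdot 1 \cdot 63\right)^{2} = \left(51 + 3 \cdot 63\right)^{2} = \left(51 + 189\right)^{2} = 240^{2} = 57600$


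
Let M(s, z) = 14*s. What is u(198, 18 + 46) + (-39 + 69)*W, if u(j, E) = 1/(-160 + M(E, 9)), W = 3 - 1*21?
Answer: -397439/736 ≈ -540.00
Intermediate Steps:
W = -18 (W = 3 - 21 = -18)
u(j, E) = 1/(-160 + 14*E)
u(198, 18 + 46) + (-39 + 69)*W = 1/(2*(-80 + 7*(18 + 46))) + (-39 + 69)*(-18) = 1/(2*(-80 + 7*64)) + 30*(-18) = 1/(2*(-80 + 448)) - 540 = (1/2)/368 - 540 = (1/2)*(1/368) - 540 = 1/736 - 540 = -397439/736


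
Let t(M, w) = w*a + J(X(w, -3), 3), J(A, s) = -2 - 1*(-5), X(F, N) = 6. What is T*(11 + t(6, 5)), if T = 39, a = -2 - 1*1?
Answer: -39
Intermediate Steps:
J(A, s) = 3 (J(A, s) = -2 + 5 = 3)
a = -3 (a = -2 - 1 = -3)
t(M, w) = 3 - 3*w (t(M, w) = w*(-3) + 3 = -3*w + 3 = 3 - 3*w)
T*(11 + t(6, 5)) = 39*(11 + (3 - 3*5)) = 39*(11 + (3 - 15)) = 39*(11 - 12) = 39*(-1) = -39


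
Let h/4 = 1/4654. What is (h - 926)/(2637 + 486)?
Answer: -2154800/7267221 ≈ -0.29651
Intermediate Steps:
h = 2/2327 (h = 4/4654 = 4*(1/4654) = 2/2327 ≈ 0.00085948)
(h - 926)/(2637 + 486) = (2/2327 - 926)/(2637 + 486) = -2154800/2327/3123 = -2154800/2327*1/3123 = -2154800/7267221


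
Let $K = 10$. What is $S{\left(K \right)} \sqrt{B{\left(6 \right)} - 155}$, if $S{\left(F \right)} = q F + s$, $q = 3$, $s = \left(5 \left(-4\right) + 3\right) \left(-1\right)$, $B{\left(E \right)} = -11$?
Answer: $47 i \sqrt{166} \approx 605.55 i$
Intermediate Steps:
$s = 17$ ($s = \left(-20 + 3\right) \left(-1\right) = \left(-17\right) \left(-1\right) = 17$)
$S{\left(F \right)} = 17 + 3 F$ ($S{\left(F \right)} = 3 F + 17 = 17 + 3 F$)
$S{\left(K \right)} \sqrt{B{\left(6 \right)} - 155} = \left(17 + 3 \cdot 10\right) \sqrt{-11 - 155} = \left(17 + 30\right) \sqrt{-166} = 47 i \sqrt{166}$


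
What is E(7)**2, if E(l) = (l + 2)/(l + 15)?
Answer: 81/484 ≈ 0.16736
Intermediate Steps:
E(l) = (2 + l)/(15 + l)
E(7)**2 = ((2 + 7)/(15 + 7))**2 = (9/22)**2 = 81/484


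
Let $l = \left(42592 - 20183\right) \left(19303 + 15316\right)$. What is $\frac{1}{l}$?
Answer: $\frac{1}{775777171} \approx 1.289 \cdot 10^{-9}$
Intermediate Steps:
$l = 775777171$ ($l = 22409 \cdot 34619 = 775777171$)
$\frac{1}{l} = \frac{1}{775777171}$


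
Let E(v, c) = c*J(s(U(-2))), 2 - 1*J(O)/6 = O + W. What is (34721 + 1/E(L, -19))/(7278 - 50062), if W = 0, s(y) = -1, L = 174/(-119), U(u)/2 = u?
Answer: -11874581/14632128 ≈ -0.81154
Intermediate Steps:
U(u) = 2*u
L = -174/119 (L = 174*(-1/119) = -174/119 ≈ -1.4622)
J(O) = 12 - 6*O (J(O) = 12 - 6*(O + 0) = 12 - 6*O)
E(v, c) = 18*c (E(v, c) = c*(12 - 6*(-1)) = c*(12 + 6) = c*18 = 18*c)
(34721 + 1/E(L, -19))/(7278 - 50062) = (34721 + 1/(18*(-19)))/(7278 - 50062) = (34721 + 1/(-342))/(-42784) = (34721 - 1/342)*(-1/42784) = (11874581/342)*(-1/42784) = -11874581/14632128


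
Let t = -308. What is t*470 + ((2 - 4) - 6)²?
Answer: -144696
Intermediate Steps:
t*470 + ((2 - 4) - 6)² = -308*470 + ((2 - 4) - 6)² = -144760 + (-2 - 6)² = -144760 + (-8)² = -144760 + 64 = -144696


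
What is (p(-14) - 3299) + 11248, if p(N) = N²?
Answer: 8145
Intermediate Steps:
(p(-14) - 3299) + 11248 = ((-14)² - 3299) + 11248 = (196 - 3299) + 11248 = -3103 + 11248 = 8145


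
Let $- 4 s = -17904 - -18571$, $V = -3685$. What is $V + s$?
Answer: $- \frac{15407}{4} \approx -3851.8$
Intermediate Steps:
$s = - \frac{667}{4}$ ($s = - \frac{-17904 - -18571}{4} = - \frac{-17904 + 18571}{4} = \left(- \frac{1}{4}\right) 667 = - \frac{667}{4} \approx -166.75$)
$V + s = -3685 - \frac{667}{4} = - \frac{15407}{4}$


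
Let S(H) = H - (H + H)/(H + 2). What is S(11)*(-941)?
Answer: -113861/13 ≈ -8758.5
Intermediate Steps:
S(H) = H - 2*H/(2 + H)
S(11)*(-941) = (11²/(2 + 11))*(-941) = (121/13)*(-941) = -113861/13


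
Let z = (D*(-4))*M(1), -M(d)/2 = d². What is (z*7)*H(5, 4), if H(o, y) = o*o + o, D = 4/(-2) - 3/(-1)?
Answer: 1680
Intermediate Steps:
M(d) = -2*d²
D = 1 (D = 4*(-½) - 3*(-1) = -2 + 3 = 1)
H(o, y) = o + o² (H(o, y) = o² + o = o + o²)
z = 8 (z = (1*(-4))*(-2*1²) = -(-8) = -4*(-2) = 8)
(z*7)*H(5, 4) = (8*7)*(5*(1 + 5)) = 56*(5*6) = 56*30 = 1680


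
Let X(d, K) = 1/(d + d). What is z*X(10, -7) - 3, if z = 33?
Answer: -27/20 ≈ -1.3500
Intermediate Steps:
X(d, K) = 1/(2*d)
z*X(10, -7) - 3 = 33*((½)/10) - 3 = 33*((½)*(⅒)) - 3 = 33*(1/20) - 3 = 33/20 - 3 = -27/20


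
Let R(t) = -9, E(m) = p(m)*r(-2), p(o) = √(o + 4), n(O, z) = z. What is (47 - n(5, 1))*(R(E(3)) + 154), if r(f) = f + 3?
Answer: 6670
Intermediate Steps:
p(o) = √(4 + o)
r(f) = 3 + f
E(m) = √(4 + m) (E(m) = √(4 + m)*(3 - 2) = √(4 + m)*1 = √(4 + m))
(47 - n(5, 1))*(R(E(3)) + 154) = (47 - 1*1)*(-9 + 154) = (47 - 1)*145 = 46*145 = 6670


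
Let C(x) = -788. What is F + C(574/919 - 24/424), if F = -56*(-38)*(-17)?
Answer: -36964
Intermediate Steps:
F = -36176 (F = 2128*(-17) = -36176)
F + C(574/919 - 24/424) = -36176 - 788 = -36964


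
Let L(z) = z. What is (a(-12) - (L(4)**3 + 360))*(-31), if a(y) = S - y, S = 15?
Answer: 12307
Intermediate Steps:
a(y) = 15 - y
(a(-12) - (L(4)**3 + 360))*(-31) = ((15 - 1*(-12)) - (4**3 + 360))*(-31) = ((15 + 12) - (64 + 360))*(-31) = (27 - 1*424)*(-31) = (27 - 424)*(-31) = -397*(-31) = 12307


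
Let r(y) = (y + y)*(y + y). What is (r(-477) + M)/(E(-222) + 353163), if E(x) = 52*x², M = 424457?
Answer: 1334573/2915931 ≈ 0.45768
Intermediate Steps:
r(y) = 4*y² (r(y) = (2*y)*(2*y) = 4*y²)
(r(-477) + M)/(E(-222) + 353163) = (4*(-477)² + 424457)/(52*(-222)² + 353163) = (4*227529 + 424457)/(52*49284 + 353163) = (910116 + 424457)/(2562768 + 353163) = 1334573/2915931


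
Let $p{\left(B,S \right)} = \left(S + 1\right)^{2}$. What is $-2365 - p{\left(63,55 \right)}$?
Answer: $-5501$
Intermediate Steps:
$p{\left(B,S \right)} = \left(1 + S\right)^{2}$
$-2365 - p{\left(63,55 \right)} = -2365 - \left(1 + 55\right)^{2} = -2365 - 56^{2} = -2365 - 3136 = -5501$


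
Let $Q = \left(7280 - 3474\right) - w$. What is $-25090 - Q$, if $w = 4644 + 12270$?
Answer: $-11982$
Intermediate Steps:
$w = 16914$
$Q = -13108$ ($Q = \left(7280 - 3474\right) - 16914 = 3806 - 16914 = -13108$)
$-25090 - Q = -25090 - -13108 = -25090 + 13108 = -11982$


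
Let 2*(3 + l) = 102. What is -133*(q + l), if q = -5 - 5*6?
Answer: -1729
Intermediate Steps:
l = 48 (l = -3 + (1/2)*102 = -3 + 51 = 48)
q = -35 (q = -5 - 30 = -35)
-133*(q + l) = -133*(-35 + 48) = -133*13 = -1729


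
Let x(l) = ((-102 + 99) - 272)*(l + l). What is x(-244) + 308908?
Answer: 443108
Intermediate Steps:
x(l) = -550*l (x(l) = (-3 - 272)*(2*l) = -550*l)
x(-244) + 308908 = -550*(-244) + 308908 = 134200 + 308908 = 443108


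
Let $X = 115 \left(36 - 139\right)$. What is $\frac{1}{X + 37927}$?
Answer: $\frac{1}{26082} \approx 3.8341 \cdot 10^{-5}$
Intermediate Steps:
$X = -11845$ ($X = 115 \left(-103\right) = -11845$)
$\frac{1}{X + 37927} = \frac{1}{-11845 + 37927} = \frac{1}{26082}$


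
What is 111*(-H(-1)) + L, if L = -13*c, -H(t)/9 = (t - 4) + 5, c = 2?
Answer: -26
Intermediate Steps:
H(t) = -9 - 9*t (H(t) = -9*((t - 4) + 5) = -9*((-4 + t) + 5) = -9*(1 + t) = -9 - 9*t)
L = -26 (L = -13*2 = -26)
111*(-H(-1)) + L = 111*(-(-9 - 9*(-1))) - 26 = 111*(-(-9 + 9)) - 26 = 111*(-1*0) - 26 = 111*0 - 26 = 0 - 26 = -26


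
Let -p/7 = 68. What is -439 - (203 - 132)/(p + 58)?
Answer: -183431/418 ≈ -438.83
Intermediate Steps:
p = -476 (p = -7*68 = -476)
-439 - (203 - 132)/(p + 58) = -439 - (203 - 132)/(-476 + 58) = -439 - 71/(-418) = -439 - 71*(-1)/418 = -439 - 1*(-71/418) = -439 + 71/418 = -183431/418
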